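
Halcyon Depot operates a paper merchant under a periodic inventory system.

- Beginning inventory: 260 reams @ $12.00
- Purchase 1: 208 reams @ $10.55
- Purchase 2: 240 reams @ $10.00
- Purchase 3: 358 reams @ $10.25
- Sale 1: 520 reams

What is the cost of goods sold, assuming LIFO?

Sale 1 (520) [LIFO — newest first]: 358 @ $10.25 + 162 @ $10.00 = $5,289.50
Ending inventory: 260 @ $12.00 + 208 @ $10.55 + 78 @ $10.00 = $6,094.40

COGS = $5,289.50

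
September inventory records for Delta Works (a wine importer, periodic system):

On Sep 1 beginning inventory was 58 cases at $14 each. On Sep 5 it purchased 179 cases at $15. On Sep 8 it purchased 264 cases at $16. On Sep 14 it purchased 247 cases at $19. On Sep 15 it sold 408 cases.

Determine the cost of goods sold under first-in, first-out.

COGS = $6,233

Sep 15, 408 sold [FIFO — oldest first]: 58 @ $14 + 179 @ $15 + 171 @ $16 = $6,233
Ending inventory: 93 @ $16 + 247 @ $19 = $6,181
Check: goods available $12,414 = COGS $6,233 + ending $6,181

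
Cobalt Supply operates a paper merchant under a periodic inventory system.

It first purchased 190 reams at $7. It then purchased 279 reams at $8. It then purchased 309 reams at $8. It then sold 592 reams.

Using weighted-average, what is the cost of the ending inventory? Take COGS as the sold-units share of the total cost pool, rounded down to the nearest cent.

Sale 1, sell 592: 592/778 × $6,034.00 → $4,591.42
Ending inventory (cost pool remaining) = $1,442.58

Ending inventory = $1,442.58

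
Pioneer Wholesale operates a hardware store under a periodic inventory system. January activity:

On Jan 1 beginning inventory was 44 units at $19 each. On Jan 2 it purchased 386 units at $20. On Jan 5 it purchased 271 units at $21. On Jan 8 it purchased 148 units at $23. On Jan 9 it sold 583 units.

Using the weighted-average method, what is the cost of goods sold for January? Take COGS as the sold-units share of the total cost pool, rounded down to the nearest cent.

COGS = $12,120.76

Jan 9, sell 583: 583/849 × $17,651.00 → $12,120.76
Ending inventory (cost pool remaining) = $5,530.24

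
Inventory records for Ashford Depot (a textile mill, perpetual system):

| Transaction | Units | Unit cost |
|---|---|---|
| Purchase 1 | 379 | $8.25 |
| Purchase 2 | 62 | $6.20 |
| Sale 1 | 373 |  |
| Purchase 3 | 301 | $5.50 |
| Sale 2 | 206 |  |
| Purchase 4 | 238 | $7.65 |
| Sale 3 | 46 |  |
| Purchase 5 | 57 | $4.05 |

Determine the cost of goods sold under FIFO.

Sale 1 (373) [FIFO — oldest first]: 373 @ $8.25 = $3,077.25
Sale 2 (206) [FIFO — oldest first]: 6 @ $8.25 + 62 @ $6.20 + 138 @ $5.50 = $1,192.90
Sale 3 (46) [FIFO — oldest first]: 46 @ $5.50 = $253.00
Total COGS = $3,077.25 + $1,192.90 + $253.00 = $4,523.15
Ending inventory: 117 @ $5.50 + 238 @ $7.65 + 57 @ $4.05 = $2,695.05

COGS = $4,523.15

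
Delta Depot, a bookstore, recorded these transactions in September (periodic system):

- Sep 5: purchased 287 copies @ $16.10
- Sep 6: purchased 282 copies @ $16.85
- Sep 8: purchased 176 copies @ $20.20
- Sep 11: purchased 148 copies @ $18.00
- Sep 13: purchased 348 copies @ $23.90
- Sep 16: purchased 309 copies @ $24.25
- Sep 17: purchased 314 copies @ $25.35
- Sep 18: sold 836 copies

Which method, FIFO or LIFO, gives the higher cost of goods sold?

FIFO COGS: 287 @ $16.10 + 282 @ $16.85 + 176 @ $20.20 + 91 @ $18.00 = $14,565.60
LIFO COGS: 314 @ $25.35 + 309 @ $24.25 + 213 @ $23.90 = $20,543.85

LIFO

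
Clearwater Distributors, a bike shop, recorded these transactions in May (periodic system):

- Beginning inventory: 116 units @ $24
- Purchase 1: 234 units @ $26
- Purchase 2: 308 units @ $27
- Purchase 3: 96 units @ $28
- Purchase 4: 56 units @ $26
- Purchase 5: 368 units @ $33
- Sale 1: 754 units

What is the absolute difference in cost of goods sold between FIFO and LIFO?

FIFO COGS: 116 @ $24 + 234 @ $26 + 308 @ $27 + 96 @ $28 = $19,872
LIFO COGS: 368 @ $33 + 56 @ $26 + 96 @ $28 + 234 @ $27 = $22,606
Difference = |$19,872 − $22,606| = $2,734

$2,734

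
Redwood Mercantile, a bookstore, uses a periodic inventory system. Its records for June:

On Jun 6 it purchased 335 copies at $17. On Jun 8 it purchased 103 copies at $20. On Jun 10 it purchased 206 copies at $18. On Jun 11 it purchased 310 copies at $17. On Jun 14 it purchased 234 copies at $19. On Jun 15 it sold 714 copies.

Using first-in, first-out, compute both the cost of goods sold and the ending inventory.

COGS = $12,653; ending inventory = $8,526

Jun 15, 714 sold [FIFO — oldest first]: 335 @ $17 + 103 @ $20 + 206 @ $18 + 70 @ $17 = $12,653
Ending inventory: 240 @ $17 + 234 @ $19 = $8,526
Check: goods available $21,179 = COGS $12,653 + ending $8,526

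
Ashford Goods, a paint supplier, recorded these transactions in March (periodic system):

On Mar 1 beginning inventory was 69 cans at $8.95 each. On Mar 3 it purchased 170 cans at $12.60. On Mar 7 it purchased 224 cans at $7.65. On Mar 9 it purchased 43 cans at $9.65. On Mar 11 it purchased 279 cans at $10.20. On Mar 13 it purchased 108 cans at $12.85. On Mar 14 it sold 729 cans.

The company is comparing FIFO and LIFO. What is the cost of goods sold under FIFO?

COGS = $7,162.70

FIFO COGS: 69 @ $8.95 + 170 @ $12.60 + 224 @ $7.65 + 43 @ $9.65 + 223 @ $10.20 = $7,162.70
LIFO COGS: 108 @ $12.85 + 279 @ $10.20 + 43 @ $9.65 + 224 @ $7.65 + 75 @ $12.60 = $7,307.15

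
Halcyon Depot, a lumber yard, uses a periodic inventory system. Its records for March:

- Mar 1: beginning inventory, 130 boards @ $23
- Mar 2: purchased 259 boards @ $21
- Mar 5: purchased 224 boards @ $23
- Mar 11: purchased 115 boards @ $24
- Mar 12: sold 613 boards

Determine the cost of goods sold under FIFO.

Mar 12, 613 sold [FIFO — oldest first]: 130 @ $23 + 259 @ $21 + 224 @ $23 = $13,581
Ending inventory: 115 @ $24 = $2,760

COGS = $13,581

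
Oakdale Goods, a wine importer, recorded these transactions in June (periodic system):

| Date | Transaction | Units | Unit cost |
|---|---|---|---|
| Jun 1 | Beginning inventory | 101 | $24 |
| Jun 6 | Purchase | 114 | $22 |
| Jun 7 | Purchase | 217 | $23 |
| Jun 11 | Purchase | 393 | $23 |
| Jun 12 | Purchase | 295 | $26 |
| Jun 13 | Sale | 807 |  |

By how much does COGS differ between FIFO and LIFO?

$898

FIFO COGS: 101 @ $24 + 114 @ $22 + 217 @ $23 + 375 @ $23 = $18,548
LIFO COGS: 295 @ $26 + 393 @ $23 + 119 @ $23 = $19,446
Difference = |$18,548 − $19,446| = $898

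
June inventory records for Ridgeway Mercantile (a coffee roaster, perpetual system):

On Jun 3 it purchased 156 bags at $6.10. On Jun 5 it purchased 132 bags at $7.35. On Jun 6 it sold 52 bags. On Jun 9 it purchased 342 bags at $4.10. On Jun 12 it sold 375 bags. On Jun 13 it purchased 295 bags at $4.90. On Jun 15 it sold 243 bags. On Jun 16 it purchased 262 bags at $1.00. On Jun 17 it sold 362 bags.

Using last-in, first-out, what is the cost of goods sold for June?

Jun 6, 52 sold [LIFO — newest first]: 52 @ $7.35 = $382.20
Jun 12, 375 sold [LIFO — newest first]: 342 @ $4.10 + 33 @ $7.35 = $1,644.75
Jun 15, 243 sold [LIFO — newest first]: 243 @ $4.90 = $1,190.70
Jun 17, 362 sold [LIFO — newest first]: 262 @ $1.00 + 52 @ $4.90 + 47 @ $7.35 + 1 @ $6.10 = $868.35
Total COGS = $382.20 + $1,644.75 + $1,190.70 + $868.35 = $4,086.00
Ending inventory: 155 @ $6.10 = $945.50

COGS = $4,086.00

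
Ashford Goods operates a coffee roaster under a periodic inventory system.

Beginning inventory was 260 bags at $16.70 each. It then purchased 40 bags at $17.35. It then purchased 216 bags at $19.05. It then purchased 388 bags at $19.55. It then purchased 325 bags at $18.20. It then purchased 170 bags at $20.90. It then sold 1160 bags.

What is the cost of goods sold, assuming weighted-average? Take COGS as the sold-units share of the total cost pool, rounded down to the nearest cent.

Sale 1, sell 1160: 1160/1399 × $26,204.20 → $21,727.57
Ending inventory (cost pool remaining) = $4,476.63

COGS = $21,727.57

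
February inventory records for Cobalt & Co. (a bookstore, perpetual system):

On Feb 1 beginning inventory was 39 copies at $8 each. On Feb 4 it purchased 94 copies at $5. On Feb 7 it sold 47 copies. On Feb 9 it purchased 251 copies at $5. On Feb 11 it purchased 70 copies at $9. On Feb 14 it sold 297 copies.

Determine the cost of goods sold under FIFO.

Feb 7, 47 sold [FIFO — oldest first]: 39 @ $8 + 8 @ $5 = $352
Feb 14, 297 sold [FIFO — oldest first]: 86 @ $5 + 211 @ $5 = $1,485
Total COGS = $352 + $1,485 = $1,837
Ending inventory: 40 @ $5 + 70 @ $9 = $830

COGS = $1,837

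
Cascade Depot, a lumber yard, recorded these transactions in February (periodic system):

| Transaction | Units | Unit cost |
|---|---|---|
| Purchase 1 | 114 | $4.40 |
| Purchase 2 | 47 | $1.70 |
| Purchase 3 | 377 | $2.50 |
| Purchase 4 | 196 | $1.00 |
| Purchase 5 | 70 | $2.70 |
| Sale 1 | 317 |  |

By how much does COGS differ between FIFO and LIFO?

$459.00

FIFO COGS: 114 @ $4.40 + 47 @ $1.70 + 156 @ $2.50 = $971.50
LIFO COGS: 70 @ $2.70 + 196 @ $1.00 + 51 @ $2.50 = $512.50
Difference = |$971.50 − $512.50| = $459.00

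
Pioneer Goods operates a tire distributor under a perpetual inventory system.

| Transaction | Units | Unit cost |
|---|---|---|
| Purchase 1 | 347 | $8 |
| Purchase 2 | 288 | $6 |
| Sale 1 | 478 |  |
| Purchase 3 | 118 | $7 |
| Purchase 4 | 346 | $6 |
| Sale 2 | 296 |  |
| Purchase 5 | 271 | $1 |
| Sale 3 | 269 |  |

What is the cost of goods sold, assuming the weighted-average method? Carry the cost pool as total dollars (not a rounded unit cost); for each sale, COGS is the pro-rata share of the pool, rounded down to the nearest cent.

COGS = $6,375.27

After Purchase 1: 347 on hand, pool $2,776.00 (≈ $8.0000 each)
After Purchase 2: 635 on hand, pool $4,504.00 (≈ $7.0929 each)
Sale 1, sell 478: 478/635 × $4,504.00 → $3,390.41
After Purchase 3: 275 on hand, pool $1,939.59 (≈ $7.0531 each)
After Purchase 4: 621 on hand, pool $4,015.59 (≈ $6.4663 each)
Sale 2, sell 296: 296/621 × $4,015.59 → $1,914.03
After Purchase 5: 596 on hand, pool $2,372.56 (≈ $3.9808 each)
Sale 3, sell 269: 269/596 × $2,372.56 → $1,070.83
Total COGS = $3,390.41 + $1,914.03 + $1,070.83 = $6,375.27
Ending inventory (cost pool remaining) = $1,301.73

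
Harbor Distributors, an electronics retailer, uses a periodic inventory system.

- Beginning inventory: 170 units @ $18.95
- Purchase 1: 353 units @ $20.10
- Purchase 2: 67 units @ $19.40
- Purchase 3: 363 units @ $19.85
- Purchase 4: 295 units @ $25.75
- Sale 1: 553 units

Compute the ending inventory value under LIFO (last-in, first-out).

Sale 1 (553) [LIFO — newest first]: 295 @ $25.75 + 258 @ $19.85 = $12,717.55
Ending inventory: 170 @ $18.95 + 353 @ $20.10 + 67 @ $19.40 + 105 @ $19.85 = $13,700.85

Ending inventory = $13,700.85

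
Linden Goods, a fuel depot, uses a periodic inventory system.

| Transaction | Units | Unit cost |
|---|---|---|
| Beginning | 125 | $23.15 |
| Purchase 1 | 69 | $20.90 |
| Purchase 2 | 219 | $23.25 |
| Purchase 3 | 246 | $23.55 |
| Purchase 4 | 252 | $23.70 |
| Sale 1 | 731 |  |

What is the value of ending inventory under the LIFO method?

Ending inventory = $4,043.25

Sale 1 (731) [LIFO — newest first]: 252 @ $23.70 + 246 @ $23.55 + 219 @ $23.25 + 14 @ $20.90 = $17,150.05
Ending inventory: 125 @ $23.15 + 55 @ $20.90 = $4,043.25
Check: goods available $21,193.30 = COGS $17,150.05 + ending $4,043.25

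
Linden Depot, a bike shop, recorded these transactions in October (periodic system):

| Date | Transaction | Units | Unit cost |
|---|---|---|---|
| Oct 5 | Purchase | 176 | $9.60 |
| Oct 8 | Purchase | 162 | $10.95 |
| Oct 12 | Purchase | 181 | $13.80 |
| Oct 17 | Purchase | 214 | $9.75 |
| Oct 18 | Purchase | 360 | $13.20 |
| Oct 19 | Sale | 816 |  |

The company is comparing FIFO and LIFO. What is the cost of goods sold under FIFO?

COGS = $9,143.40

FIFO COGS: 176 @ $9.60 + 162 @ $10.95 + 181 @ $13.80 + 214 @ $9.75 + 83 @ $13.20 = $9,143.40
LIFO COGS: 360 @ $13.20 + 214 @ $9.75 + 181 @ $13.80 + 61 @ $10.95 = $10,004.25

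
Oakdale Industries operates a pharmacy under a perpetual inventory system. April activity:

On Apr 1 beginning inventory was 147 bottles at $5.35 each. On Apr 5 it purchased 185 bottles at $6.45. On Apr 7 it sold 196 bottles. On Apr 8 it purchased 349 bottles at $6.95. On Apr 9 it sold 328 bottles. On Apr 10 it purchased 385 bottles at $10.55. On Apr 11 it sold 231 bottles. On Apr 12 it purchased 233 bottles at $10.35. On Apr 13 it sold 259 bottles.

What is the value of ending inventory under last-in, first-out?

Apr 7, 196 sold [LIFO — newest first]: 185 @ $6.45 + 11 @ $5.35 = $1,252.10
Apr 9, 328 sold [LIFO — newest first]: 328 @ $6.95 = $2,279.60
Apr 11, 231 sold [LIFO — newest first]: 231 @ $10.55 = $2,437.05
Apr 13, 259 sold [LIFO — newest first]: 233 @ $10.35 + 26 @ $10.55 = $2,685.85
Total COGS = $1,252.10 + $2,279.60 + $2,437.05 + $2,685.85 = $8,654.60
Ending inventory: 136 @ $5.35 + 21 @ $6.95 + 128 @ $10.55 = $2,223.95

Ending inventory = $2,223.95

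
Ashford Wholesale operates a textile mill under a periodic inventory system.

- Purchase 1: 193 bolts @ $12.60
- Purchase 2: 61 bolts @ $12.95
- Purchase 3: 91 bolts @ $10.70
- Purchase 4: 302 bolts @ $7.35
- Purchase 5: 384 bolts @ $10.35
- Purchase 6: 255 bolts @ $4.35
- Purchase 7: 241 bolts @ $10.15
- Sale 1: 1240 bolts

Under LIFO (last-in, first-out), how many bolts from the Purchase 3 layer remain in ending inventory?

33

Sale 1 (1240) [LIFO — newest first]: 241 @ $10.15 + 255 @ $4.35 + 384 @ $10.35 + 302 @ $7.35 + 58 @ $10.70 = $10,370.10
Ending inventory: 193 @ $12.60 + 61 @ $12.95 + 33 @ $10.70 = $3,574.85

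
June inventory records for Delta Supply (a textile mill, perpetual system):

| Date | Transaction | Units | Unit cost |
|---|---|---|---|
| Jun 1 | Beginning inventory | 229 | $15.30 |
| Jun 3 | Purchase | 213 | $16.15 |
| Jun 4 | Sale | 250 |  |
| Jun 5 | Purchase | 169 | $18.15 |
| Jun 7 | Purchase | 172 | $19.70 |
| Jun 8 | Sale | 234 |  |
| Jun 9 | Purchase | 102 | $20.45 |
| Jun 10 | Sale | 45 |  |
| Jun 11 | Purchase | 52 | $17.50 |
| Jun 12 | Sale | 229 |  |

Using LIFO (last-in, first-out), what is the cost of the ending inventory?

Jun 4, 250 sold [LIFO — newest first]: 213 @ $16.15 + 37 @ $15.30 = $4,006.05
Jun 8, 234 sold [LIFO — newest first]: 172 @ $19.70 + 62 @ $18.15 = $4,513.70
Jun 10, 45 sold [LIFO — newest first]: 45 @ $20.45 = $920.25
Jun 12, 229 sold [LIFO — newest first]: 52 @ $17.50 + 57 @ $20.45 + 107 @ $18.15 + 13 @ $15.30 = $4,216.60
Total COGS = $4,006.05 + $4,513.70 + $920.25 + $4,216.60 = $13,656.60
Ending inventory: 179 @ $15.30 = $2,738.70

Ending inventory = $2,738.70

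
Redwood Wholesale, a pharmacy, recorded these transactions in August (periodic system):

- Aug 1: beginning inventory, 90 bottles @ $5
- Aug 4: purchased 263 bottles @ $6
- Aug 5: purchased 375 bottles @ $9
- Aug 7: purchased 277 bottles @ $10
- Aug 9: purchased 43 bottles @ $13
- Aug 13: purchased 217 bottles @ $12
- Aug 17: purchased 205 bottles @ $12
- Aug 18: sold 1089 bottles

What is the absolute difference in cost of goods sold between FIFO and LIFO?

FIFO COGS: 90 @ $5 + 263 @ $6 + 375 @ $9 + 277 @ $10 + 43 @ $13 + 41 @ $12 = $9,224
LIFO COGS: 205 @ $12 + 217 @ $12 + 43 @ $13 + 277 @ $10 + 347 @ $9 = $11,516
Difference = |$9,224 − $11,516| = $2,292

$2,292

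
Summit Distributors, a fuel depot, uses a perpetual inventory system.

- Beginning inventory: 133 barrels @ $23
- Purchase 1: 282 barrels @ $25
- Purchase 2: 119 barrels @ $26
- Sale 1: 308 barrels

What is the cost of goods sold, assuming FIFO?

COGS = $7,434

Sale 1 (308) [FIFO — oldest first]: 133 @ $23 + 175 @ $25 = $7,434
Ending inventory: 107 @ $25 + 119 @ $26 = $5,769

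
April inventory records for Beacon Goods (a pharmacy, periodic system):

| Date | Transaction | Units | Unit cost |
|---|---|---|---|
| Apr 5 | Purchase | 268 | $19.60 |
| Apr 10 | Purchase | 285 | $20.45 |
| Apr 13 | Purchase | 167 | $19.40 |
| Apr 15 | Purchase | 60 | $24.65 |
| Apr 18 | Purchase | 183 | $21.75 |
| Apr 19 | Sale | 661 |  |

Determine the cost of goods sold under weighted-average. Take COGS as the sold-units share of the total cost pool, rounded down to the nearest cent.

Apr 19, sell 661: 661/963 × $19,780.10 → $13,576.99
Ending inventory (cost pool remaining) = $6,203.11

COGS = $13,576.99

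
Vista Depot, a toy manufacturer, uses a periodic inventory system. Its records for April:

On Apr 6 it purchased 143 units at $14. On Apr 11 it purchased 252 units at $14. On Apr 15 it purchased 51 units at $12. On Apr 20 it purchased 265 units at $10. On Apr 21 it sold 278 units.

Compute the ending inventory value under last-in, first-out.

Ending inventory = $5,986

Apr 21, 278 sold [LIFO — newest first]: 265 @ $10 + 13 @ $12 = $2,806
Ending inventory: 143 @ $14 + 252 @ $14 + 38 @ $12 = $5,986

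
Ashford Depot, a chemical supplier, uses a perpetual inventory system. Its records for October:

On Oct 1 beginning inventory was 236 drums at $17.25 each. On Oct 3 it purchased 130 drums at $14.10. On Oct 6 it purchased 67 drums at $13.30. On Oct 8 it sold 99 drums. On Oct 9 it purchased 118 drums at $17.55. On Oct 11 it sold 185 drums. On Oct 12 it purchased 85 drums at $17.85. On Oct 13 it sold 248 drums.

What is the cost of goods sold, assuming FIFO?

COGS = $8,532.55

Oct 8, 99 sold [FIFO — oldest first]: 99 @ $17.25 = $1,707.75
Oct 11, 185 sold [FIFO — oldest first]: 137 @ $17.25 + 48 @ $14.10 = $3,040.05
Oct 13, 248 sold [FIFO — oldest first]: 82 @ $14.10 + 67 @ $13.30 + 99 @ $17.55 = $3,784.75
Total COGS = $1,707.75 + $3,040.05 + $3,784.75 = $8,532.55
Ending inventory: 19 @ $17.55 + 85 @ $17.85 = $1,850.70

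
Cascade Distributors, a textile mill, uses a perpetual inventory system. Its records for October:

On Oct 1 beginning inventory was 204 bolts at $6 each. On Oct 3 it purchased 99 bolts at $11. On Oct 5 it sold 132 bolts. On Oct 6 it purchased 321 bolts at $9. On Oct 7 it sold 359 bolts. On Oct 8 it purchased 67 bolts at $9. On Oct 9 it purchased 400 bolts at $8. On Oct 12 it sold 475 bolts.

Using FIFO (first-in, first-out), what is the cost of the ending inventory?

Oct 5, 132 sold [FIFO — oldest first]: 132 @ $6 = $792
Oct 7, 359 sold [FIFO — oldest first]: 72 @ $6 + 99 @ $11 + 188 @ $9 = $3,213
Oct 12, 475 sold [FIFO — oldest first]: 133 @ $9 + 67 @ $9 + 275 @ $8 = $4,000
Total COGS = $792 + $3,213 + $4,000 = $8,005
Ending inventory: 125 @ $8 = $1,000

Ending inventory = $1,000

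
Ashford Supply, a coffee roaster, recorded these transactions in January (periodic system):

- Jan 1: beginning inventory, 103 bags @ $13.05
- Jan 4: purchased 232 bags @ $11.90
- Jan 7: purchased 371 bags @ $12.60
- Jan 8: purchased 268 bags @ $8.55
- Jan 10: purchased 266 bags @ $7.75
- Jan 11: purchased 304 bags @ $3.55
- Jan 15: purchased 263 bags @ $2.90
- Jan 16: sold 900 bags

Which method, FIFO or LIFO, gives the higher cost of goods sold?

FIFO COGS: 103 @ $13.05 + 232 @ $11.90 + 371 @ $12.60 + 194 @ $8.55 = $10,438.25
LIFO COGS: 263 @ $2.90 + 304 @ $3.55 + 266 @ $7.75 + 67 @ $8.55 = $4,476.25

FIFO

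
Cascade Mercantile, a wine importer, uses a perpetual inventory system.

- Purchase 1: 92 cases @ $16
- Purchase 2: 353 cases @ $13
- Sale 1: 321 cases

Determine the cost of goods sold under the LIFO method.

COGS = $4,173

Sale 1 (321) [LIFO — newest first]: 321 @ $13 = $4,173
Ending inventory: 92 @ $16 + 32 @ $13 = $1,888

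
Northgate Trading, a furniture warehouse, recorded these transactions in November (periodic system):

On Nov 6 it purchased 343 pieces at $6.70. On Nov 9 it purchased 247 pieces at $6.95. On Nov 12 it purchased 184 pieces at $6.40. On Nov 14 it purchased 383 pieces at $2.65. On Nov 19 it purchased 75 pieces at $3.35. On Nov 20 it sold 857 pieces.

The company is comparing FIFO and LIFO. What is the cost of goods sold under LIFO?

FIFO COGS: 343 @ $6.70 + 247 @ $6.95 + 184 @ $6.40 + 83 @ $2.65 = $5,412.30
LIFO COGS: 75 @ $3.35 + 383 @ $2.65 + 184 @ $6.40 + 215 @ $6.95 = $3,938.05

COGS = $3,938.05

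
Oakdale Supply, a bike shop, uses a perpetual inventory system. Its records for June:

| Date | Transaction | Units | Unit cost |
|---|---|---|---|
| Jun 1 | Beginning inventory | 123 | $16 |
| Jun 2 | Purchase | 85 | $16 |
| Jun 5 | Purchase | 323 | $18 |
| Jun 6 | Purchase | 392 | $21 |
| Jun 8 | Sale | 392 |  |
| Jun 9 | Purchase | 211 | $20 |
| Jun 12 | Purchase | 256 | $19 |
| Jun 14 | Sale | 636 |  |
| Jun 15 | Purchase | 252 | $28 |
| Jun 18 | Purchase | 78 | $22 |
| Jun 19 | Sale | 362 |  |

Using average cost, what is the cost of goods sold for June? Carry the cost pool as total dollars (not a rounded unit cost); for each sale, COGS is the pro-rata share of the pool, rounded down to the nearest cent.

COGS = $27,746.56

After Jun 1: 123 on hand, pool $1,968.00 (≈ $16.0000 each)
After Jun 2: 208 on hand, pool $3,328.00 (≈ $16.0000 each)
After Jun 5: 531 on hand, pool $9,142.00 (≈ $17.2166 each)
After Jun 6: 923 on hand, pool $17,374.00 (≈ $18.8234 each)
Jun 8, sell 392: 392/923 × $17,374.00 → $7,378.77
After Jun 9: 742 on hand, pool $14,215.23 (≈ $19.1580 each)
After Jun 12: 998 on hand, pool $19,079.23 (≈ $19.1175 each)
Jun 14, sell 636: 636/998 × $19,079.23 → $12,158.70
After Jun 15: 614 on hand, pool $13,976.53 (≈ $22.7631 each)
After Jun 18: 692 on hand, pool $15,692.53 (≈ $22.6771 each)
Jun 19, sell 362: 362/692 × $15,692.53 → $8,209.09
Total COGS = $7,378.77 + $12,158.70 + $8,209.09 = $27,746.56
Ending inventory (cost pool remaining) = $7,483.44
Check: goods available $35,230.00 = COGS $27,746.56 + ending $7,483.44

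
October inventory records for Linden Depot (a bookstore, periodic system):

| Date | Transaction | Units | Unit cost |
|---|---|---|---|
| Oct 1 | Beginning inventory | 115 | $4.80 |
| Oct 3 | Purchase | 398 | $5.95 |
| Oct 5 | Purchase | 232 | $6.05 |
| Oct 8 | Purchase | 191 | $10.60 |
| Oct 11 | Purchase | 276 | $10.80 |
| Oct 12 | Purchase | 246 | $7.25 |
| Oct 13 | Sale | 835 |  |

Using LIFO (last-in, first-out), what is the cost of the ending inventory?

Ending inventory = $3,585.60

Oct 13, 835 sold [LIFO — newest first]: 246 @ $7.25 + 276 @ $10.80 + 191 @ $10.60 + 122 @ $6.05 = $7,527.00
Ending inventory: 115 @ $4.80 + 398 @ $5.95 + 110 @ $6.05 = $3,585.60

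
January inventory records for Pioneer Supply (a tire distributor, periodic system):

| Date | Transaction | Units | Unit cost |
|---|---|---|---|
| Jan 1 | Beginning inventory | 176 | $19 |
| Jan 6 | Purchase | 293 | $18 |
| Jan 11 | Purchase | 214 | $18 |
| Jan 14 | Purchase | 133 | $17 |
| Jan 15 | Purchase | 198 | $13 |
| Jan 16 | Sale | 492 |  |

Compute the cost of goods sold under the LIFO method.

Jan 16, 492 sold [LIFO — newest first]: 198 @ $13 + 133 @ $17 + 161 @ $18 = $7,733
Ending inventory: 176 @ $19 + 293 @ $18 + 53 @ $18 = $9,572

COGS = $7,733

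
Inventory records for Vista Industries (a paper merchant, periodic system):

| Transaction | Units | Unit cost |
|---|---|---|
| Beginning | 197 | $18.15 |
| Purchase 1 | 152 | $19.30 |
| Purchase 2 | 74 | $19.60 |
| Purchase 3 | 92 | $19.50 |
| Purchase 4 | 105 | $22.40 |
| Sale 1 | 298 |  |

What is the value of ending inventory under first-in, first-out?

Sale 1 (298) [FIFO — oldest first]: 197 @ $18.15 + 101 @ $19.30 = $5,524.85
Ending inventory: 51 @ $19.30 + 74 @ $19.60 + 92 @ $19.50 + 105 @ $22.40 = $6,580.70

Ending inventory = $6,580.70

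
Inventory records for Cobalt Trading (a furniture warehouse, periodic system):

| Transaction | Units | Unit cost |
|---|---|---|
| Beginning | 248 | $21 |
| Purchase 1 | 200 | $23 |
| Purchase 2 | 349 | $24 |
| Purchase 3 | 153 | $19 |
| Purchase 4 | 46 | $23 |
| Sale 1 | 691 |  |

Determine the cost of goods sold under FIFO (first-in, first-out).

Sale 1 (691) [FIFO — oldest first]: 248 @ $21 + 200 @ $23 + 243 @ $24 = $15,640
Ending inventory: 106 @ $24 + 153 @ $19 + 46 @ $23 = $6,509

COGS = $15,640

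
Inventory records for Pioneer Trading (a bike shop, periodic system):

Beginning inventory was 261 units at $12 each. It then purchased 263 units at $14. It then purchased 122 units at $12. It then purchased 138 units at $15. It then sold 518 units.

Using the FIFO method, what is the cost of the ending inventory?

Ending inventory = $3,618

Sale 1 (518) [FIFO — oldest first]: 261 @ $12 + 257 @ $14 = $6,730
Ending inventory: 6 @ $14 + 122 @ $12 + 138 @ $15 = $3,618
Check: goods available $10,348 = COGS $6,730 + ending $3,618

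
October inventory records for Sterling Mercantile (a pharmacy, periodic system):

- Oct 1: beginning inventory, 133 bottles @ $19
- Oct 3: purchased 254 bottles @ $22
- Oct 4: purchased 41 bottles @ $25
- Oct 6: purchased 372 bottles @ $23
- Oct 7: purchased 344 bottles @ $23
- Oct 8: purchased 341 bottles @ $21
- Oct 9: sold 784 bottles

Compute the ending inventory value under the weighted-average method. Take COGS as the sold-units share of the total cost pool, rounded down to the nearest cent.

Oct 9, sell 784: 784/1485 × $32,769.00 → $17,300.26
Ending inventory (cost pool remaining) = $15,468.74
Check: goods available $32,769.00 = COGS $17,300.26 + ending $15,468.74

Ending inventory = $15,468.74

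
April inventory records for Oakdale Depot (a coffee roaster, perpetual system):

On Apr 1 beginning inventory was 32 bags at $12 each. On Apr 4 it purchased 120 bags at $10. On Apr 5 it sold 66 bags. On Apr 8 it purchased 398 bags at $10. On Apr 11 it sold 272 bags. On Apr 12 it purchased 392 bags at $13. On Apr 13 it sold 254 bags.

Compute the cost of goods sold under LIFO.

COGS = $6,682

Apr 5, 66 sold [LIFO — newest first]: 66 @ $10 = $660
Apr 11, 272 sold [LIFO — newest first]: 272 @ $10 = $2,720
Apr 13, 254 sold [LIFO — newest first]: 254 @ $13 = $3,302
Total COGS = $660 + $2,720 + $3,302 = $6,682
Ending inventory: 32 @ $12 + 54 @ $10 + 126 @ $10 + 138 @ $13 = $3,978
Check: goods available $10,660 = COGS $6,682 + ending $3,978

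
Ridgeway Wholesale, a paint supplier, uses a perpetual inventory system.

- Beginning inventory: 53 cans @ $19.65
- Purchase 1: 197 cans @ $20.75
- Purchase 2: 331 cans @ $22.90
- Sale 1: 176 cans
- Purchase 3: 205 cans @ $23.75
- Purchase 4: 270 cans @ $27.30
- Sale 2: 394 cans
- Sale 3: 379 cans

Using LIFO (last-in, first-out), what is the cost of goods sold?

COGS = $22,786.90

Sale 1 (176) [LIFO — newest first]: 176 @ $22.90 = $4,030.40
Sale 2 (394) [LIFO — newest first]: 270 @ $27.30 + 124 @ $23.75 = $10,316.00
Sale 3 (379) [LIFO — newest first]: 81 @ $23.75 + 155 @ $22.90 + 143 @ $20.75 = $8,440.50
Total COGS = $4,030.40 + $10,316.00 + $8,440.50 = $22,786.90
Ending inventory: 53 @ $19.65 + 54 @ $20.75 = $2,161.95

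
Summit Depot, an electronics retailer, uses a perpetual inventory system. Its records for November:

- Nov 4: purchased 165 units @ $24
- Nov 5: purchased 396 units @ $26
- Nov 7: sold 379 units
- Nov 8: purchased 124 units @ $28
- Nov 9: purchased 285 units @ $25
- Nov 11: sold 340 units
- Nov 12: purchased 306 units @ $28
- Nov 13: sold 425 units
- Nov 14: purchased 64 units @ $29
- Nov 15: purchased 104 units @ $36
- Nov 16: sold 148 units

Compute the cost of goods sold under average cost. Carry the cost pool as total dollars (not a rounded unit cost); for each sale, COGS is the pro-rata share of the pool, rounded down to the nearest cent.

COGS = $34,378.64

After Nov 4: 165 on hand, pool $3,960.00 (≈ $24.0000 each)
After Nov 5: 561 on hand, pool $14,256.00 (≈ $25.4118 each)
Nov 7, sell 379: 379/561 × $14,256.00 → $9,631.05
After Nov 8: 306 on hand, pool $8,096.95 (≈ $26.4606 each)
After Nov 9: 591 on hand, pool $15,221.95 (≈ $25.7563 each)
Nov 11, sell 340: 340/591 × $15,221.95 → $8,757.12
After Nov 12: 557 on hand, pool $15,032.83 (≈ $26.9889 each)
Nov 13, sell 425: 425/557 × $15,032.83 → $11,470.29
After Nov 14: 196 on hand, pool $5,418.54 (≈ $27.6456 each)
After Nov 15: 300 on hand, pool $9,162.54 (≈ $30.5418 each)
Nov 16, sell 148: 148/300 × $9,162.54 → $4,520.18
Total COGS = $9,631.05 + $8,757.12 + $11,470.29 + $4,520.18 = $34,378.64
Ending inventory (cost pool remaining) = $4,642.36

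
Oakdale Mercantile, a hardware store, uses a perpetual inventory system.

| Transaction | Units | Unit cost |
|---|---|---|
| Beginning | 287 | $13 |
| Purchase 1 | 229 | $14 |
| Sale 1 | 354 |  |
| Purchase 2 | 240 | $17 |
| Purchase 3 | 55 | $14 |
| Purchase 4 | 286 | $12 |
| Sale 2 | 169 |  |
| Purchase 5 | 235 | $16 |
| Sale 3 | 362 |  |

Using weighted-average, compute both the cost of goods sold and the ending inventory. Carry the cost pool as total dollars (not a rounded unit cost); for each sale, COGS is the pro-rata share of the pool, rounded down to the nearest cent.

After Beginning: 287 on hand, pool $3,731.00 (≈ $13.0000 each)
After Purchase 1: 516 on hand, pool $6,937.00 (≈ $13.4438 each)
Sale 1, sell 354: 354/516 × $6,937.00 → $4,759.10
After Purchase 2: 402 on hand, pool $6,257.90 (≈ $15.5669 each)
After Purchase 3: 457 on hand, pool $7,027.90 (≈ $15.3783 each)
After Purchase 4: 743 on hand, pool $10,459.90 (≈ $14.0779 each)
Sale 2, sell 169: 169/743 × $10,459.90 → $2,379.16
After Purchase 5: 809 on hand, pool $11,840.74 (≈ $14.6363 each)
Sale 3, sell 362: 362/809 × $11,840.74 → $5,298.32
Total COGS = $4,759.10 + $2,379.16 + $5,298.32 = $12,436.58
Ending inventory (cost pool remaining) = $6,542.42

COGS = $12,436.58; ending inventory = $6,542.42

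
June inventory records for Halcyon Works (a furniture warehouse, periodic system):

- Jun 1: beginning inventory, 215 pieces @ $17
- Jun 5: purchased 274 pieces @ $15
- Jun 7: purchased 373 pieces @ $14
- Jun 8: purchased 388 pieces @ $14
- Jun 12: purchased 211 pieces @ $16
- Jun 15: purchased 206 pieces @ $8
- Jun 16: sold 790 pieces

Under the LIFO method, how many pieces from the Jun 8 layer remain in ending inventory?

Jun 16, 790 sold [LIFO — newest first]: 206 @ $8 + 211 @ $16 + 373 @ $14 = $10,246
Ending inventory: 215 @ $17 + 274 @ $15 + 373 @ $14 + 15 @ $14 = $13,197
Check: goods available $23,443 = COGS $10,246 + ending $13,197

15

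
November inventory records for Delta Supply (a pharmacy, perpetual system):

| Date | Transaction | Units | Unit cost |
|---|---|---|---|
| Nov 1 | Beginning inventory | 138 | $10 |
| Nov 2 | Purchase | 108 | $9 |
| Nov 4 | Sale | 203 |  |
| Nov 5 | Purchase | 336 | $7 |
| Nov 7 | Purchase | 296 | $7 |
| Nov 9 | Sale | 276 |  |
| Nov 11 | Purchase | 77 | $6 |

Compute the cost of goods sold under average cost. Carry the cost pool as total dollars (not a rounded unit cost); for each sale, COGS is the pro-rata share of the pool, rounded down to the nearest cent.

COGS = $3,917.90

After Nov 1: 138 on hand, pool $1,380.00 (≈ $10.0000 each)
After Nov 2: 246 on hand, pool $2,352.00 (≈ $9.5610 each)
Nov 4, sell 203: 203/246 × $2,352.00 → $1,940.87
After Nov 5: 379 on hand, pool $2,763.13 (≈ $7.2906 each)
After Nov 7: 675 on hand, pool $4,835.13 (≈ $7.1632 each)
Nov 9, sell 276: 276/675 × $4,835.13 → $1,977.03
After Nov 11: 476 on hand, pool $3,320.10 (≈ $6.9750 each)
Total COGS = $1,940.87 + $1,977.03 = $3,917.90
Ending inventory (cost pool remaining) = $3,320.10
Check: goods available $7,238.00 = COGS $3,917.90 + ending $3,320.10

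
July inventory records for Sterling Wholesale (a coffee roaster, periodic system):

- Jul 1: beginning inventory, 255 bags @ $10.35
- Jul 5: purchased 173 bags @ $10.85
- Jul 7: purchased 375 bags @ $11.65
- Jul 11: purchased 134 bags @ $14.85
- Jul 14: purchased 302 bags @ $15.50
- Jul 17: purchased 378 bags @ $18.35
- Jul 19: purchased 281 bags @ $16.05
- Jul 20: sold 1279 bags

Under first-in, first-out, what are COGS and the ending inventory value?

Jul 20, 1279 sold [FIFO — oldest first]: 255 @ $10.35 + 173 @ $10.85 + 375 @ $11.65 + 134 @ $14.85 + 302 @ $15.50 + 40 @ $18.35 = $16,289.95
Ending inventory: 338 @ $18.35 + 281 @ $16.05 = $10,712.35
Check: goods available $27,002.30 = COGS $16,289.95 + ending $10,712.35

COGS = $16,289.95; ending inventory = $10,712.35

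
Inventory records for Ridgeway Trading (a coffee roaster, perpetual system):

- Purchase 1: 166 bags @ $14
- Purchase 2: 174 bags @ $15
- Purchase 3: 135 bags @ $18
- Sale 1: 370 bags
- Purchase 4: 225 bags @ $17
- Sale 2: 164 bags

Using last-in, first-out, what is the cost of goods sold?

COGS = $8,682

Sale 1 (370) [LIFO — newest first]: 135 @ $18 + 174 @ $15 + 61 @ $14 = $5,894
Sale 2 (164) [LIFO — newest first]: 164 @ $17 = $2,788
Total COGS = $5,894 + $2,788 = $8,682
Ending inventory: 105 @ $14 + 61 @ $17 = $2,507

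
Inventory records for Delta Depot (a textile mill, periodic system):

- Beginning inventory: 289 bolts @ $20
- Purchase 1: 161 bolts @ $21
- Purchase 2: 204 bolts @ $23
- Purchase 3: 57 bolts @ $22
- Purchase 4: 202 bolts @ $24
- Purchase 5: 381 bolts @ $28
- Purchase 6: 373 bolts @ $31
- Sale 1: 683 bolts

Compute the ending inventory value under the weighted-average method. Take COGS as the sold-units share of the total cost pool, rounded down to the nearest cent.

Ending inventory = $24,901.64

Sale 1, sell 683: 683/1667 × $42,186.00 → $17,284.36
Ending inventory (cost pool remaining) = $24,901.64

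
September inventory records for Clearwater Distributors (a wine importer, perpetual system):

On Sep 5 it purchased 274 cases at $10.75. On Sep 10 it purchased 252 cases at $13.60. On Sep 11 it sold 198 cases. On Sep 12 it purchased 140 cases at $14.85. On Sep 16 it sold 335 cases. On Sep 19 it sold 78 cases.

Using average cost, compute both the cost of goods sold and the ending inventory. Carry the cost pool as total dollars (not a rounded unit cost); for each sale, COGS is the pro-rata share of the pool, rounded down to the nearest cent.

After Sep 5: 274 on hand, pool $2,945.50 (≈ $10.7500 each)
After Sep 10: 526 on hand, pool $6,372.70 (≈ $12.1154 each)
Sep 11, sell 198: 198/526 × $6,372.70 → $2,398.84
After Sep 12: 468 on hand, pool $6,052.86 (≈ $12.9335 each)
Sep 16, sell 335: 335/468 × $6,052.86 → $4,332.70
Sep 19, sell 78: 78/133 × $1,720.16 → $1,008.81
Total COGS = $2,398.84 + $4,332.70 + $1,008.81 = $7,740.35
Ending inventory (cost pool remaining) = $711.35

COGS = $7,740.35; ending inventory = $711.35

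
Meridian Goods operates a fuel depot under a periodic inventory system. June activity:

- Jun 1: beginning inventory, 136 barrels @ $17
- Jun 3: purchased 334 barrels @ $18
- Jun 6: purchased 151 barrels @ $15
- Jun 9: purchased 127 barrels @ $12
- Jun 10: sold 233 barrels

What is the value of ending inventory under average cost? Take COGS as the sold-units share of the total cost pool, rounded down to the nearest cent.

Jun 10, sell 233: 233/748 × $12,113.00 → $3,773.16
Ending inventory (cost pool remaining) = $8,339.84
Check: goods available $12,113.00 = COGS $3,773.16 + ending $8,339.84

Ending inventory = $8,339.84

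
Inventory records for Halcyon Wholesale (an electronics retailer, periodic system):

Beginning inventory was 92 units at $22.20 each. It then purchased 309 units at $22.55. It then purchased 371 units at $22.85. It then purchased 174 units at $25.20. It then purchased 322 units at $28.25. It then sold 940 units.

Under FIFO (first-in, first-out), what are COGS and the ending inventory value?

COGS = $21,721.30; ending inventory = $9,247.70

Sale 1 (940) [FIFO — oldest first]: 92 @ $22.20 + 309 @ $22.55 + 371 @ $22.85 + 168 @ $25.20 = $21,721.30
Ending inventory: 6 @ $25.20 + 322 @ $28.25 = $9,247.70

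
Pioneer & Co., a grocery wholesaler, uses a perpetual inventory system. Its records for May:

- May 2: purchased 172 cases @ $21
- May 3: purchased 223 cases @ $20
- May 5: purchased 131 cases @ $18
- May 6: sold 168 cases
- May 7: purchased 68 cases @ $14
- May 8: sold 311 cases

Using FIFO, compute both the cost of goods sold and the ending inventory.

May 6, 168 sold [FIFO — oldest first]: 168 @ $21 = $3,528
May 8, 311 sold [FIFO — oldest first]: 4 @ $21 + 223 @ $20 + 84 @ $18 = $6,056
Total COGS = $3,528 + $6,056 = $9,584
Ending inventory: 47 @ $18 + 68 @ $14 = $1,798
Check: goods available $11,382 = COGS $9,584 + ending $1,798

COGS = $9,584; ending inventory = $1,798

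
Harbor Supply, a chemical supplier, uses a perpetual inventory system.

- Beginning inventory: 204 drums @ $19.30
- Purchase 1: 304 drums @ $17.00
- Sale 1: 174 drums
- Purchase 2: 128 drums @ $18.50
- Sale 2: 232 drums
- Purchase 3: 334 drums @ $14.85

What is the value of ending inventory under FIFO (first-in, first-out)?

Ending inventory = $9,061.90

Sale 1 (174) [FIFO — oldest first]: 174 @ $19.30 = $3,358.20
Sale 2 (232) [FIFO — oldest first]: 30 @ $19.30 + 202 @ $17.00 = $4,013.00
Total COGS = $3,358.20 + $4,013.00 = $7,371.20
Ending inventory: 102 @ $17.00 + 128 @ $18.50 + 334 @ $14.85 = $9,061.90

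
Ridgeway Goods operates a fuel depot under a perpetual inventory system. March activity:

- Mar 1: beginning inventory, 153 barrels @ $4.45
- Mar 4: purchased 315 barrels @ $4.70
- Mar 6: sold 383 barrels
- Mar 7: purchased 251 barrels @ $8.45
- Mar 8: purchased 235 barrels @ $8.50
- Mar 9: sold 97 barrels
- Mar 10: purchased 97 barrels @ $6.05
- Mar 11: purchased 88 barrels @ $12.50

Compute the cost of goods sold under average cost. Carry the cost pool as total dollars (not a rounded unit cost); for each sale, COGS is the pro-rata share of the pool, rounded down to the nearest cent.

COGS = $2,535.10

After Mar 1: 153 on hand, pool $680.85 (≈ $4.4500 each)
After Mar 4: 468 on hand, pool $2,161.35 (≈ $4.6183 each)
Mar 6, sell 383: 383/468 × $2,161.35 → $1,768.79
After Mar 7: 336 on hand, pool $2,513.51 (≈ $7.4807 each)
After Mar 8: 571 on hand, pool $4,511.01 (≈ $7.9002 each)
Mar 9, sell 97: 97/571 × $4,511.01 → $766.31
After Mar 10: 571 on hand, pool $4,331.55 (≈ $7.5859 each)
After Mar 11: 659 on hand, pool $5,431.55 (≈ $8.2421 each)
Total COGS = $1,768.79 + $766.31 = $2,535.10
Ending inventory (cost pool remaining) = $5,431.55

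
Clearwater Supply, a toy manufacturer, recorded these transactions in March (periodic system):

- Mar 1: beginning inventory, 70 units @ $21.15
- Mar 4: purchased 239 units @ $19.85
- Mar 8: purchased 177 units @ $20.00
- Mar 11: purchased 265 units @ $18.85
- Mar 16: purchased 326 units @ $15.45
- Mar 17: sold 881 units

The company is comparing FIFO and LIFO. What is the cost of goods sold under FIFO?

COGS = $16,768.40

FIFO COGS: 70 @ $21.15 + 239 @ $19.85 + 177 @ $20.00 + 265 @ $18.85 + 130 @ $15.45 = $16,768.40
LIFO COGS: 326 @ $15.45 + 265 @ $18.85 + 177 @ $20.00 + 113 @ $19.85 = $15,815.00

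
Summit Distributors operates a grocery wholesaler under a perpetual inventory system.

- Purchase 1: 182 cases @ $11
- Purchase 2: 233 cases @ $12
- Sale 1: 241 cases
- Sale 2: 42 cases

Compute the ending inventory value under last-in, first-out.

Sale 1 (241) [LIFO — newest first]: 233 @ $12 + 8 @ $11 = $2,884
Sale 2 (42) [LIFO — newest first]: 42 @ $11 = $462
Total COGS = $2,884 + $462 = $3,346
Ending inventory: 132 @ $11 = $1,452

Ending inventory = $1,452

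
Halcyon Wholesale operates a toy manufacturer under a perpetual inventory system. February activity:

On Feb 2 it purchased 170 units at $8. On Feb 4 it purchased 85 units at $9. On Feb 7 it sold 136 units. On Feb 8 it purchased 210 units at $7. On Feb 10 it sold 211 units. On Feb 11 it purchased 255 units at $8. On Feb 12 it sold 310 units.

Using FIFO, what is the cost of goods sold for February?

Feb 7, 136 sold [FIFO — oldest first]: 136 @ $8 = $1,088
Feb 10, 211 sold [FIFO — oldest first]: 34 @ $8 + 85 @ $9 + 92 @ $7 = $1,681
Feb 12, 310 sold [FIFO — oldest first]: 118 @ $7 + 192 @ $8 = $2,362
Total COGS = $1,088 + $1,681 + $2,362 = $5,131
Ending inventory: 63 @ $8 = $504
Check: goods available $5,635 = COGS $5,131 + ending $504

COGS = $5,131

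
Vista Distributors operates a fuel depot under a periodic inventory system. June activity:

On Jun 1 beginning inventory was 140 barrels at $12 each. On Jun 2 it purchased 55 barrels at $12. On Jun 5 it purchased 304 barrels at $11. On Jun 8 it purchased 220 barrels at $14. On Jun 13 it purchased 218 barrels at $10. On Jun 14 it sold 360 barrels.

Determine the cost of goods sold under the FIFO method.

COGS = $4,155

Jun 14, 360 sold [FIFO — oldest first]: 140 @ $12 + 55 @ $12 + 165 @ $11 = $4,155
Ending inventory: 139 @ $11 + 220 @ $14 + 218 @ $10 = $6,789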